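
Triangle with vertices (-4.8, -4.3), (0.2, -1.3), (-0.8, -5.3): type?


Side lengths squared: AB^2=34, BC^2=17, CA^2=17
Sorted: [17, 17, 34]
By sides: Isosceles, By angles: Right

Isosceles, Right


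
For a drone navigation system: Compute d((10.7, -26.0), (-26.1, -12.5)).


dx=-36.8, dy=13.5
d^2 = (-36.8)^2 + 13.5^2 = 1536.49
d = sqrt(1536.49) = 39.1981

39.1981


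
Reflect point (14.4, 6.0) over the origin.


Reflection over origin: (x,y) -> (-x,-y)
(14.4, 6) -> (-14.4, -6)

(-14.4, -6)


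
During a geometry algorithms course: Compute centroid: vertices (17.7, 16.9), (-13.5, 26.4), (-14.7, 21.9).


Centroid = ((x_A+x_B+x_C)/3, (y_A+y_B+y_C)/3)
= ((17.7+(-13.5)+(-14.7))/3, (16.9+26.4+21.9)/3)
= (-3.5, 21.7333)

(-3.5, 21.7333)


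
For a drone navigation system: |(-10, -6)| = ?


|u| = sqrt((-10)^2 + (-6)^2) = sqrt(136) = 11.6619

11.6619


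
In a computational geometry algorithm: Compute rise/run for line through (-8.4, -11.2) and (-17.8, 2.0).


slope = (y2-y1)/(x2-x1) = (2-(-11.2))/((-17.8)-(-8.4)) = 13.2/(-9.4) = -1.4043

-1.4043


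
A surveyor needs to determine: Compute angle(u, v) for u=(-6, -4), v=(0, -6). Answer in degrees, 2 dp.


u.v = 24, |u| = sqrt(52) = 7.2111, |v| = sqrt(36) = 6
cos(theta) = u.v/(|u||v|) = 24/sqrt(1872) = 0.5547
theta = acos(0.5547) = 56.31 degrees

56.31 degrees


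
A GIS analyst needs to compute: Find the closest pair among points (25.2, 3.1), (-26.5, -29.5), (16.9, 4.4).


d(P0,P1) = 61.12, d(P0,P2) = 8.4012, d(P1,P2) = 55.0706
Closest: P0 and P2

Closest pair: (25.2, 3.1) and (16.9, 4.4), distance = 8.4012


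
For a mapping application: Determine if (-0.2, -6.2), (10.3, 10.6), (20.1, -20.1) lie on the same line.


Cross product: (10.3-(-0.2))*((-20.1)-(-6.2)) - (10.6-(-6.2))*(20.1-(-0.2))
= -486.99

No, not collinear


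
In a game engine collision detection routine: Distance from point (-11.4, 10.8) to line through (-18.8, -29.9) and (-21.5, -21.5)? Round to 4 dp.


|cross product| = 172.05
|line direction| = sqrt(77.85) = 8.8233
Distance = 172.05/sqrt(77.85) = 19.4996

19.4996


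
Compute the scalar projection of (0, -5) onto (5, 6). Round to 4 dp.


u.v = -30, |v| = sqrt(61) = 7.8102
Scalar projection = u.v / |v| = -30 / sqrt(61) = -3.8411

-3.8411


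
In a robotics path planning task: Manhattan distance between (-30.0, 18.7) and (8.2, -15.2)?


|(-30)-8.2| + |18.7-(-15.2)| = 38.2 + 33.9 = 72.1

72.1


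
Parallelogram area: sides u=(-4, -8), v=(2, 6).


|u x v| = |(-4)*6 - (-8)*2|
= |(-24) - (-16)| = 8

8


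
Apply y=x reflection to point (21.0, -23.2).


Reflection over y=x: (x,y) -> (y,x)
(21, -23.2) -> (-23.2, 21)

(-23.2, 21)


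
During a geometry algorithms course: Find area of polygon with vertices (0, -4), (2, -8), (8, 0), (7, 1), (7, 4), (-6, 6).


Shoelace sum: (0*(-8) - 2*(-4)) + (2*0 - 8*(-8)) + (8*1 - 7*0) + (7*4 - 7*1) + (7*6 - (-6)*4) + ((-6)*(-4) - 0*6)
= 191
Area = |191|/2 = 95.5

95.5


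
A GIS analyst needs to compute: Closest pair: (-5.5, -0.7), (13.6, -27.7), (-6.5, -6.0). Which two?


d(P0,P1) = 33.0728, d(P0,P2) = 5.3935, d(P1,P2) = 29.5787
Closest: P0 and P2

Closest pair: (-5.5, -0.7) and (-6.5, -6.0), distance = 5.3935


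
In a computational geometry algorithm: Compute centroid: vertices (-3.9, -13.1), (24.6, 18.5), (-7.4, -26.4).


Centroid = ((x_A+x_B+x_C)/3, (y_A+y_B+y_C)/3)
= (((-3.9)+24.6+(-7.4))/3, ((-13.1)+18.5+(-26.4))/3)
= (4.4333, -7)

(4.4333, -7)


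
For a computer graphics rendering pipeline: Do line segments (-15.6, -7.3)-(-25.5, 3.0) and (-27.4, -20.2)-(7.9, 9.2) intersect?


Cross products: d1=108.45, d2=763.1, d3=249.25, d4=-405.4
d1*d2 < 0 and d3*d4 < 0? no

No, they don't intersect


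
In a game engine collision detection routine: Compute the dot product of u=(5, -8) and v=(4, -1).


u . v = u_x*v_x + u_y*v_y = 5*4 + (-8)*(-1)
= 20 + 8 = 28

28


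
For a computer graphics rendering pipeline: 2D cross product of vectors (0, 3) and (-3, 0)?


u x v = u_x*v_y - u_y*v_x = 0*0 - 3*(-3)
= 0 - (-9) = 9

9


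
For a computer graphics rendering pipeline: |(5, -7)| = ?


|u| = sqrt(5^2 + (-7)^2) = sqrt(74) = 8.6023

8.6023


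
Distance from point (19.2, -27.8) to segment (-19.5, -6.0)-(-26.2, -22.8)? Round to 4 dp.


Project P onto AB: t = 0.3269 (clamped to [0,1])
Closest point on segment: (-21.6905, -11.4925)
Distance: 44.0223

44.0223


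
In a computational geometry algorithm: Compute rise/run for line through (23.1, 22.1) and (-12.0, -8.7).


slope = (y2-y1)/(x2-x1) = ((-8.7)-22.1)/((-12)-23.1) = (-30.8)/(-35.1) = 0.8775

0.8775


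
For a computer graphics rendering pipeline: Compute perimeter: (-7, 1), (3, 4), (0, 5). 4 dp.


Sides: (-7, 1)->(3, 4): sqrt(109) = 10.440307, (3, 4)->(0, 5): sqrt(10) = 3.162278, (0, 5)->(-7, 1): sqrt(65) = 8.062258
Sum = 21.664843
Perimeter = 21.6648

21.6648


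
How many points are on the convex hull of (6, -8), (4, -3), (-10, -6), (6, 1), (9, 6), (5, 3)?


Convex hull vertices (CCW): (-10, -6), (6, -8), (9, 6)
Count = 3

3


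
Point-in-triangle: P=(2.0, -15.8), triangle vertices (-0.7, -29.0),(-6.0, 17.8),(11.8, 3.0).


Cross products: AB x AP = -196.32, BC x BP = -479.68, CA x CP = -78.6
All same sign? yes

Yes, inside


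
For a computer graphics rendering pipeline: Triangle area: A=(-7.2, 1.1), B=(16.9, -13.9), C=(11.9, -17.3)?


Area = |x_A(y_B-y_C) + x_B(y_C-y_A) + x_C(y_A-y_B)|/2
= |(-24.48) + (-310.96) + 178.5|/2
= 156.94/2 = 78.47

78.47


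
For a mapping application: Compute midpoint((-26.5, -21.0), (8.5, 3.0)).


M = (((-26.5)+8.5)/2, ((-21)+3)/2)
= (-9, -9)

(-9, -9)


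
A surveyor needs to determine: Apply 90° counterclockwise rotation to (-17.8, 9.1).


90° CCW: (x,y) -> (-y, x)
(-17.8,9.1) -> (-9.1, -17.8)

(-9.1, -17.8)


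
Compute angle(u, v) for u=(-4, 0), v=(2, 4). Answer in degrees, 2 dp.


u.v = -8, |u| = sqrt(16) = 4, |v| = sqrt(20) = 4.4721
cos(theta) = u.v/(|u||v|) = -8/sqrt(320) = -0.447214
theta = acos(-0.447214) = 116.57 degrees

116.57 degrees


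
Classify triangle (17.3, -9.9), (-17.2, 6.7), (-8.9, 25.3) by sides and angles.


Side lengths squared: AB^2=1465.81, BC^2=414.85, CA^2=1925.48
Sorted: [414.85, 1465.81, 1925.48]
By sides: Scalene, By angles: Obtuse

Scalene, Obtuse


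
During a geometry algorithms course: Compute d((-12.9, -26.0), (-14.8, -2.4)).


dx=-1.9, dy=23.6
d^2 = (-1.9)^2 + 23.6^2 = 560.57
d = sqrt(560.57) = 23.6764

23.6764


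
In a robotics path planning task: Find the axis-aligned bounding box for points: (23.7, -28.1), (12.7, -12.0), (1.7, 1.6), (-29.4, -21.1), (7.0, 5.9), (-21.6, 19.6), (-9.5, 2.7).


x range: [-29.4, 23.7]
y range: [-28.1, 19.6]
Bounding box: (-29.4,-28.1) to (23.7,19.6)

(-29.4,-28.1) to (23.7,19.6)


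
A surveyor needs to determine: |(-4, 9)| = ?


|u| = sqrt((-4)^2 + 9^2) = sqrt(97) = 9.8489

9.8489


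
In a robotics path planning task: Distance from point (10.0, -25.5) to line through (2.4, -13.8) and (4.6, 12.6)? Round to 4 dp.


|cross product| = 226.38
|line direction| = sqrt(701.8) = 26.4915
Distance = 226.38/sqrt(701.8) = 8.5454

8.5454


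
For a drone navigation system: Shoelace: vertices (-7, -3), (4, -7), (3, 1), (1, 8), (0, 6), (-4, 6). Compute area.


Shoelace sum: ((-7)*(-7) - 4*(-3)) + (4*1 - 3*(-7)) + (3*8 - 1*1) + (1*6 - 0*8) + (0*6 - (-4)*6) + ((-4)*(-3) - (-7)*6)
= 193
Area = |193|/2 = 96.5

96.5


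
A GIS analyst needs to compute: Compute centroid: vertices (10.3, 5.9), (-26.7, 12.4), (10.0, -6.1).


Centroid = ((x_A+x_B+x_C)/3, (y_A+y_B+y_C)/3)
= ((10.3+(-26.7)+10)/3, (5.9+12.4+(-6.1))/3)
= (-2.1333, 4.0667)

(-2.1333, 4.0667)


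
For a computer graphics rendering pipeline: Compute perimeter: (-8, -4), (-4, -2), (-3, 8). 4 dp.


Sides: (-8, -4)->(-4, -2): sqrt(20) = 4.472136, (-4, -2)->(-3, 8): sqrt(101) = 10.049876, (-3, 8)->(-8, -4): sqrt(169) = 13
Sum = 27.522012
Perimeter = 27.522

27.522


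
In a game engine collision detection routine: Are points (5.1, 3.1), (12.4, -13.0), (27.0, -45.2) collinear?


Cross product: (12.4-5.1)*((-45.2)-3.1) - ((-13)-3.1)*(27-5.1)
= 0

Yes, collinear


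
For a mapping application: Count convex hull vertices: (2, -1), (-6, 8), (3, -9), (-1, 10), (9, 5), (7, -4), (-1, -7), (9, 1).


Convex hull vertices (CCW): (-6, 8), (-1, -7), (3, -9), (7, -4), (9, 1), (9, 5), (-1, 10)
Count = 7

7


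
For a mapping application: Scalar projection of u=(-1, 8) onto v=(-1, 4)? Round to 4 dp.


u.v = 33, |v| = sqrt(17) = 4.1231
Scalar projection = u.v / |v| = 33 / sqrt(17) = 8.0037

8.0037


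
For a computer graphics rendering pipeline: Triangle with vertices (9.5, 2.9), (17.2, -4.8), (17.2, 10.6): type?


Side lengths squared: AB^2=118.58, BC^2=237.16, CA^2=118.58
Sorted: [118.58, 118.58, 237.16]
By sides: Isosceles, By angles: Right

Isosceles, Right


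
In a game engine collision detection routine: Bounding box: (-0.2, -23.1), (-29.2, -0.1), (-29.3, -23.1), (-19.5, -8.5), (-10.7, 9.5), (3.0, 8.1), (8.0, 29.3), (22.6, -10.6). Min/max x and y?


x range: [-29.3, 22.6]
y range: [-23.1, 29.3]
Bounding box: (-29.3,-23.1) to (22.6,29.3)

(-29.3,-23.1) to (22.6,29.3)


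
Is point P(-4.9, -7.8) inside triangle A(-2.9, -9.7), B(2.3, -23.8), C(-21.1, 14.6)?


Cross products: AB x AP = -18.32, BC x BP = -97.92, CA x CP = -14.02
All same sign? yes

Yes, inside


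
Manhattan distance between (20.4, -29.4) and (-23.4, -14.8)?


|20.4-(-23.4)| + |(-29.4)-(-14.8)| = 43.8 + 14.6 = 58.4

58.4


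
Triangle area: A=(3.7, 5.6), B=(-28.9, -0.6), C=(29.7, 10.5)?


Area = |x_A(y_B-y_C) + x_B(y_C-y_A) + x_C(y_A-y_B)|/2
= |(-41.07) + (-141.61) + 184.14|/2
= 1.46/2 = 0.73

0.73


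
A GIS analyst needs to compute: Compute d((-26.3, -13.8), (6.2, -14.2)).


dx=32.5, dy=-0.4
d^2 = 32.5^2 + (-0.4)^2 = 1056.41
d = sqrt(1056.41) = 32.5025

32.5025


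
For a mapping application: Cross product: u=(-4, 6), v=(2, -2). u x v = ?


u x v = u_x*v_y - u_y*v_x = (-4)*(-2) - 6*2
= 8 - 12 = -4

-4


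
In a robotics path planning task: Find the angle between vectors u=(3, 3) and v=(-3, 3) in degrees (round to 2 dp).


u.v = 0, |u| = sqrt(18) = 4.2426, |v| = sqrt(18) = 4.2426
cos(theta) = u.v/(|u||v|) = 0/sqrt(324) = 0
theta = acos(0) = 90 degrees

90 degrees


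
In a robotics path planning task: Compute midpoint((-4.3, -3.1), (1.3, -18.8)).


M = (((-4.3)+1.3)/2, ((-3.1)+(-18.8))/2)
= (-1.5, -10.95)

(-1.5, -10.95)


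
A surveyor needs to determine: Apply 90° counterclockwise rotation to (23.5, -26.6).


90° CCW: (x,y) -> (-y, x)
(23.5,-26.6) -> (26.6, 23.5)

(26.6, 23.5)


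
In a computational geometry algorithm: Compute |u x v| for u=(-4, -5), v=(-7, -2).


|u x v| = |(-4)*(-2) - (-5)*(-7)|
= |8 - 35| = 27

27


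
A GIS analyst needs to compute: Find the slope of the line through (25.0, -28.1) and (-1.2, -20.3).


slope = (y2-y1)/(x2-x1) = ((-20.3)-(-28.1))/((-1.2)-25) = 7.8/(-26.2) = -0.2977

-0.2977


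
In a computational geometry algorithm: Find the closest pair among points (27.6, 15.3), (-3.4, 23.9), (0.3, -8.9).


d(P0,P1) = 32.1708, d(P0,P2) = 36.4819, d(P1,P2) = 33.008
Closest: P0 and P1

Closest pair: (27.6, 15.3) and (-3.4, 23.9), distance = 32.1708


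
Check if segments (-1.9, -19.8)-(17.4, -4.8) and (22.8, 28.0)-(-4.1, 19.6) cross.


Cross products: d1=1078.34, d2=836.96, d3=552.04, d4=793.42
d1*d2 < 0 and d3*d4 < 0? no

No, they don't intersect


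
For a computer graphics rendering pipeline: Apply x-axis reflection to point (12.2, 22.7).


Reflection over x-axis: (x,y) -> (x,-y)
(12.2, 22.7) -> (12.2, -22.7)

(12.2, -22.7)


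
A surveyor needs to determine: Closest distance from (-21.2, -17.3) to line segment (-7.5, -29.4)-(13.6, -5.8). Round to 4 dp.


Project P onto AB: t = 0 (clamped to [0,1])
Closest point on segment: (-7.5, -29.4)
Distance: 18.2784

18.2784


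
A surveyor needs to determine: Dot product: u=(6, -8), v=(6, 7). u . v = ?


u . v = u_x*v_x + u_y*v_y = 6*6 + (-8)*7
= 36 + (-56) = -20

-20


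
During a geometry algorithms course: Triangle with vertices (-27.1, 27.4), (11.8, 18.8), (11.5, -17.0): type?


Side lengths squared: AB^2=1587.17, BC^2=1281.73, CA^2=3461.32
Sorted: [1281.73, 1587.17, 3461.32]
By sides: Scalene, By angles: Obtuse

Scalene, Obtuse


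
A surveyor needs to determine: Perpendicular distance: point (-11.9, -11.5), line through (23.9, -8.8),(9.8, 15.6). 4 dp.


|cross product| = 911.59
|line direction| = sqrt(794.17) = 28.181
Distance = 911.59/sqrt(794.17) = 32.3477

32.3477


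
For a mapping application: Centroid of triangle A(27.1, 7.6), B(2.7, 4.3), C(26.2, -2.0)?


Centroid = ((x_A+x_B+x_C)/3, (y_A+y_B+y_C)/3)
= ((27.1+2.7+26.2)/3, (7.6+4.3+(-2))/3)
= (18.6667, 3.3)

(18.6667, 3.3)


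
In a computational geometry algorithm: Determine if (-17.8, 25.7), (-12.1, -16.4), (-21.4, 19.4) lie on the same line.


Cross product: ((-12.1)-(-17.8))*(19.4-25.7) - ((-16.4)-25.7)*((-21.4)-(-17.8))
= -187.47

No, not collinear


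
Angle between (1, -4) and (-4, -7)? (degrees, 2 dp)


u.v = 24, |u| = sqrt(17) = 4.1231, |v| = sqrt(65) = 8.0623
cos(theta) = u.v/(|u||v|) = 24/sqrt(1105) = 0.721988
theta = acos(0.721988) = 43.78 degrees

43.78 degrees


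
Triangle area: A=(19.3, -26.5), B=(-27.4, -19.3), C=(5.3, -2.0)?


Area = |x_A(y_B-y_C) + x_B(y_C-y_A) + x_C(y_A-y_B)|/2
= |(-333.89) + (-671.3) + (-38.16)|/2
= 1043.35/2 = 521.675

521.675


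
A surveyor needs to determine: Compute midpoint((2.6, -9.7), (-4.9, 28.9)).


M = ((2.6+(-4.9))/2, ((-9.7)+28.9)/2)
= (-1.15, 9.6)

(-1.15, 9.6)


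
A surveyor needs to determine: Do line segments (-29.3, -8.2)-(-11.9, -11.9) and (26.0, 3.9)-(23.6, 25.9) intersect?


Cross products: d1=1245.64, d2=871.72, d3=415.15, d4=789.07
d1*d2 < 0 and d3*d4 < 0? no

No, they don't intersect


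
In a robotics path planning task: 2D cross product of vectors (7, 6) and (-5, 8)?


u x v = u_x*v_y - u_y*v_x = 7*8 - 6*(-5)
= 56 - (-30) = 86

86


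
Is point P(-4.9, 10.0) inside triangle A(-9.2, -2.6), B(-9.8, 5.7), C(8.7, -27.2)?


Cross products: AB x AP = -43.25, BC x BP = 240.76, CA x CP = -331.32
All same sign? no

No, outside


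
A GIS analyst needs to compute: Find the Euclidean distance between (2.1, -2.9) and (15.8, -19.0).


dx=13.7, dy=-16.1
d^2 = 13.7^2 + (-16.1)^2 = 446.9
d = sqrt(446.9) = 21.14

21.14


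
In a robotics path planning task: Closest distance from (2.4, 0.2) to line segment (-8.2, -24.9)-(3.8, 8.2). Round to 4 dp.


Project P onto AB: t = 0.7728 (clamped to [0,1])
Closest point on segment: (1.074, 0.6807)
Distance: 1.4105

1.4105


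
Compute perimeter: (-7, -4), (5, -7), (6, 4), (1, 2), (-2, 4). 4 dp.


Sides: (-7, -4)->(5, -7): sqrt(153) = 12.369317, (5, -7)->(6, 4): sqrt(122) = 11.045361, (6, 4)->(1, 2): sqrt(29) = 5.385165, (1, 2)->(-2, 4): sqrt(13) = 3.605551, (-2, 4)->(-7, -4): sqrt(89) = 9.433981
Sum = 41.839375
Perimeter = 41.8394

41.8394


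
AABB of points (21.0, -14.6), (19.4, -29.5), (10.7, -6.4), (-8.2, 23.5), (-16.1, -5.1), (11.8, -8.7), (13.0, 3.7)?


x range: [-16.1, 21]
y range: [-29.5, 23.5]
Bounding box: (-16.1,-29.5) to (21,23.5)

(-16.1,-29.5) to (21,23.5)


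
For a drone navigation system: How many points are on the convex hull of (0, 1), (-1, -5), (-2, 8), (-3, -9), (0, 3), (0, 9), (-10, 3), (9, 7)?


Convex hull vertices (CCW): (-10, 3), (-3, -9), (9, 7), (0, 9), (-2, 8)
Count = 5

5


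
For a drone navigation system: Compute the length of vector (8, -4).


|u| = sqrt(8^2 + (-4)^2) = sqrt(80) = 8.9443

8.9443


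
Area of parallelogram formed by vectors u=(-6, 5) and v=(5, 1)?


|u x v| = |(-6)*1 - 5*5|
= |(-6) - 25| = 31

31


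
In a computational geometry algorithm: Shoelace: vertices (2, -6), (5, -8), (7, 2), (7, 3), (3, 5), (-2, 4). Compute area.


Shoelace sum: (2*(-8) - 5*(-6)) + (5*2 - 7*(-8)) + (7*3 - 7*2) + (7*5 - 3*3) + (3*4 - (-2)*5) + ((-2)*(-6) - 2*4)
= 139
Area = |139|/2 = 69.5

69.5


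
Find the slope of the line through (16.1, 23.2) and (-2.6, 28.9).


slope = (y2-y1)/(x2-x1) = (28.9-23.2)/((-2.6)-16.1) = 5.7/(-18.7) = -0.3048

-0.3048


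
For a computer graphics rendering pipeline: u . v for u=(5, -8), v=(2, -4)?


u . v = u_x*v_x + u_y*v_y = 5*2 + (-8)*(-4)
= 10 + 32 = 42

42


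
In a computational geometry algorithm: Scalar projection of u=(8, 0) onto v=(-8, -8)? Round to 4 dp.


u.v = -64, |v| = sqrt(128) = 11.3137
Scalar projection = u.v / |v| = -64 / sqrt(128) = -5.6569

-5.6569


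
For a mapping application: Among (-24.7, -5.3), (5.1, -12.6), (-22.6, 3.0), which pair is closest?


d(P0,P1) = 30.6811, d(P0,P2) = 8.5615, d(P1,P2) = 31.7907
Closest: P0 and P2

Closest pair: (-24.7, -5.3) and (-22.6, 3.0), distance = 8.5615


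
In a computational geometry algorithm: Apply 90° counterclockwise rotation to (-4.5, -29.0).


90° CCW: (x,y) -> (-y, x)
(-4.5,-29) -> (29, -4.5)

(29, -4.5)


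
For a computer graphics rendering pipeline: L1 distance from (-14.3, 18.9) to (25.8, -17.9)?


|(-14.3)-25.8| + |18.9-(-17.9)| = 40.1 + 36.8 = 76.9

76.9


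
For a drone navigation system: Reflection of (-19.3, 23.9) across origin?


Reflection over origin: (x,y) -> (-x,-y)
(-19.3, 23.9) -> (19.3, -23.9)

(19.3, -23.9)


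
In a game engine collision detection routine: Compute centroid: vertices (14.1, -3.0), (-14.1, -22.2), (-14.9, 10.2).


Centroid = ((x_A+x_B+x_C)/3, (y_A+y_B+y_C)/3)
= ((14.1+(-14.1)+(-14.9))/3, ((-3)+(-22.2)+10.2)/3)
= (-4.9667, -5)

(-4.9667, -5)


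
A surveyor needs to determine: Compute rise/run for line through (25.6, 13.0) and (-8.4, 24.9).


slope = (y2-y1)/(x2-x1) = (24.9-13)/((-8.4)-25.6) = 11.9/(-34) = -0.35

-0.35


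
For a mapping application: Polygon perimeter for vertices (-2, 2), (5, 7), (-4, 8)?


Sides: (-2, 2)->(5, 7): sqrt(74) = 8.602325, (5, 7)->(-4, 8): sqrt(82) = 9.055385, (-4, 8)->(-2, 2): sqrt(40) = 6.324555
Sum = 23.982265
Perimeter = 23.9823

23.9823


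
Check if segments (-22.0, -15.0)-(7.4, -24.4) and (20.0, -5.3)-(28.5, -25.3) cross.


Cross products: d1=-922.45, d2=-414.35, d3=679.98, d4=171.88
d1*d2 < 0 and d3*d4 < 0? no

No, they don't intersect


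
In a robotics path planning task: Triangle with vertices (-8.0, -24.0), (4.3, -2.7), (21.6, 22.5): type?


Side lengths squared: AB^2=604.98, BC^2=934.33, CA^2=3038.41
Sorted: [604.98, 934.33, 3038.41]
By sides: Scalene, By angles: Obtuse

Scalene, Obtuse


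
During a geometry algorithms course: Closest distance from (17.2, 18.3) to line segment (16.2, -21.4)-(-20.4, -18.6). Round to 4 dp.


Project P onto AB: t = 0.0553 (clamped to [0,1])
Closest point on segment: (14.1747, -21.2451)
Distance: 39.6606

39.6606


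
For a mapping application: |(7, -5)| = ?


|u| = sqrt(7^2 + (-5)^2) = sqrt(74) = 8.6023

8.6023


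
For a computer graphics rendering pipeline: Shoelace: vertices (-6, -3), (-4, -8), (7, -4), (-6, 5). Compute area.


Shoelace sum: ((-6)*(-8) - (-4)*(-3)) + ((-4)*(-4) - 7*(-8)) + (7*5 - (-6)*(-4)) + ((-6)*(-3) - (-6)*5)
= 167
Area = |167|/2 = 83.5

83.5


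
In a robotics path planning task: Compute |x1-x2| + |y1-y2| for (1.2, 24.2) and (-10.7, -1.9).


|1.2-(-10.7)| + |24.2-(-1.9)| = 11.9 + 26.1 = 38

38


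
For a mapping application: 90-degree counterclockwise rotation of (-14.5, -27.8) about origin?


90° CCW: (x,y) -> (-y, x)
(-14.5,-27.8) -> (27.8, -14.5)

(27.8, -14.5)


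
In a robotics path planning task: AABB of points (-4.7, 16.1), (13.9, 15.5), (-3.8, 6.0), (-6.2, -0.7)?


x range: [-6.2, 13.9]
y range: [-0.7, 16.1]
Bounding box: (-6.2,-0.7) to (13.9,16.1)

(-6.2,-0.7) to (13.9,16.1)


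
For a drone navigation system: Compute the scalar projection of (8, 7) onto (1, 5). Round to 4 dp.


u.v = 43, |v| = sqrt(26) = 5.099
Scalar projection = u.v / |v| = 43 / sqrt(26) = 8.433

8.433


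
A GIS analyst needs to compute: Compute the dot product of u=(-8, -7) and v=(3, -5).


u . v = u_x*v_x + u_y*v_y = (-8)*3 + (-7)*(-5)
= (-24) + 35 = 11

11


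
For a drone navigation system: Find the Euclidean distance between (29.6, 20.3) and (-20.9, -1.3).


dx=-50.5, dy=-21.6
d^2 = (-50.5)^2 + (-21.6)^2 = 3016.81
d = sqrt(3016.81) = 54.9255

54.9255


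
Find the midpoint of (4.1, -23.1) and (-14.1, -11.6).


M = ((4.1+(-14.1))/2, ((-23.1)+(-11.6))/2)
= (-5, -17.35)

(-5, -17.35)


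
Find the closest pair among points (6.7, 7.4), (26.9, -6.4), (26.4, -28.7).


d(P0,P1) = 24.4639, d(P0,P2) = 41.1254, d(P1,P2) = 22.3056
Closest: P1 and P2

Closest pair: (26.9, -6.4) and (26.4, -28.7), distance = 22.3056


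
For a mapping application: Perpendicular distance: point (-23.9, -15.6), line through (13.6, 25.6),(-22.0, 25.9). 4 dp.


|cross product| = 1477.97
|line direction| = sqrt(1267.45) = 35.6013
Distance = 1477.97/sqrt(1267.45) = 41.5145

41.5145


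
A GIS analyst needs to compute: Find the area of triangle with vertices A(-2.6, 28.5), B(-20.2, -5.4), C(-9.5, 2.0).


Area = |x_A(y_B-y_C) + x_B(y_C-y_A) + x_C(y_A-y_B)|/2
= |19.24 + 535.3 + (-322.05)|/2
= 232.49/2 = 116.245

116.245


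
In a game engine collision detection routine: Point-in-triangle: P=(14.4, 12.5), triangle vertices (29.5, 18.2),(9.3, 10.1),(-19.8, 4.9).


Cross products: AB x AP = -7.17, BC x BP = -43.32, CA x CP = -80.18
All same sign? yes

Yes, inside


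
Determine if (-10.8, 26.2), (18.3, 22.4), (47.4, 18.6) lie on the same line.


Cross product: (18.3-(-10.8))*(18.6-26.2) - (22.4-26.2)*(47.4-(-10.8))
= 0

Yes, collinear


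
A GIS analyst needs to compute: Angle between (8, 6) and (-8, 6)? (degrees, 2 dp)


u.v = -28, |u| = sqrt(100) = 10, |v| = sqrt(100) = 10
cos(theta) = u.v/(|u||v|) = -28/sqrt(10000) = -0.28
theta = acos(-0.28) = 106.26 degrees

106.26 degrees


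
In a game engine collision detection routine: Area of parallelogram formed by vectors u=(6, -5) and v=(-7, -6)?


|u x v| = |6*(-6) - (-5)*(-7)|
= |(-36) - 35| = 71

71


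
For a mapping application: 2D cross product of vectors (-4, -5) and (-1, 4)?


u x v = u_x*v_y - u_y*v_x = (-4)*4 - (-5)*(-1)
= (-16) - 5 = -21

-21


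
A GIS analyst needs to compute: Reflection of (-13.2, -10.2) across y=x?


Reflection over y=x: (x,y) -> (y,x)
(-13.2, -10.2) -> (-10.2, -13.2)

(-10.2, -13.2)


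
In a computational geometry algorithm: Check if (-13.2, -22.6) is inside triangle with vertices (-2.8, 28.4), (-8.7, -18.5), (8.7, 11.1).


Cross products: AB x AP = -186.86, BC x BP = 61.86, CA x CP = 766.42
All same sign? no

No, outside


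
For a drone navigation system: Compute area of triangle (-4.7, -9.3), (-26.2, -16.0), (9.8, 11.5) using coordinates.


Area = |x_A(y_B-y_C) + x_B(y_C-y_A) + x_C(y_A-y_B)|/2
= |129.25 + (-544.96) + 65.66|/2
= 350.05/2 = 175.025

175.025


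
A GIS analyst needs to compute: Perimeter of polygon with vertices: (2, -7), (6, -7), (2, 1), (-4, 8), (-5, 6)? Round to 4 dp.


Sides: (2, -7)->(6, -7): sqrt(16) = 4, (6, -7)->(2, 1): sqrt(80) = 8.944272, (2, 1)->(-4, 8): sqrt(85) = 9.219544, (-4, 8)->(-5, 6): sqrt(5) = 2.236068, (-5, 6)->(2, -7): sqrt(218) = 14.764823
Sum = 39.164707
Perimeter = 39.1647

39.1647


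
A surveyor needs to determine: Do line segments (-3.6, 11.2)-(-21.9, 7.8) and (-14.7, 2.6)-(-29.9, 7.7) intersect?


Cross products: d1=-187.33, d2=-42.32, d3=119.64, d4=-25.37
d1*d2 < 0 and d3*d4 < 0? no

No, they don't intersect


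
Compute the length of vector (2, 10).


|u| = sqrt(2^2 + 10^2) = sqrt(104) = 10.198

10.198


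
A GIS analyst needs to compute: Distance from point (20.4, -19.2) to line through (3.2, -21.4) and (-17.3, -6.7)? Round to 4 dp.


|cross product| = 297.94
|line direction| = sqrt(636.34) = 25.2258
Distance = 297.94/sqrt(636.34) = 11.8109

11.8109


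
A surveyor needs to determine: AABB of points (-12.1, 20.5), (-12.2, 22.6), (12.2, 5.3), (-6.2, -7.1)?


x range: [-12.2, 12.2]
y range: [-7.1, 22.6]
Bounding box: (-12.2,-7.1) to (12.2,22.6)

(-12.2,-7.1) to (12.2,22.6)


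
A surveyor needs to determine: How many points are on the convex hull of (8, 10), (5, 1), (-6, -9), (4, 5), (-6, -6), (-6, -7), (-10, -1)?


Convex hull vertices (CCW): (-10, -1), (-6, -9), (5, 1), (8, 10)
Count = 4

4


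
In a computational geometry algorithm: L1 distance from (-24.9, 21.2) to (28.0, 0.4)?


|(-24.9)-28| + |21.2-0.4| = 52.9 + 20.8 = 73.7

73.7


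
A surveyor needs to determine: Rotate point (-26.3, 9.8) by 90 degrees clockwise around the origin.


90° CW: (x,y) -> (y, -x)
(-26.3,9.8) -> (9.8, 26.3)

(9.8, 26.3)


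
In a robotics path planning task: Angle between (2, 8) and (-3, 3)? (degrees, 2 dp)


u.v = 18, |u| = sqrt(68) = 8.2462, |v| = sqrt(18) = 4.2426
cos(theta) = u.v/(|u||v|) = 18/sqrt(1224) = 0.514496
theta = acos(0.514496) = 59.04 degrees

59.04 degrees


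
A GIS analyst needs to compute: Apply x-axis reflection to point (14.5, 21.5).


Reflection over x-axis: (x,y) -> (x,-y)
(14.5, 21.5) -> (14.5, -21.5)

(14.5, -21.5)


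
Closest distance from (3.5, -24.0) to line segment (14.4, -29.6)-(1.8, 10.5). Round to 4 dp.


Project P onto AB: t = 0.2048 (clamped to [0,1])
Closest point on segment: (11.8191, -21.386)
Distance: 8.7201

8.7201


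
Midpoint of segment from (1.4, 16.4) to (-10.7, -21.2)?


M = ((1.4+(-10.7))/2, (16.4+(-21.2))/2)
= (-4.65, -2.4)

(-4.65, -2.4)


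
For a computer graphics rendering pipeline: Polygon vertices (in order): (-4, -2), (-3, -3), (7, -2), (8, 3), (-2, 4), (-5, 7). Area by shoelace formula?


Shoelace sum: ((-4)*(-3) - (-3)*(-2)) + ((-3)*(-2) - 7*(-3)) + (7*3 - 8*(-2)) + (8*4 - (-2)*3) + ((-2)*7 - (-5)*4) + ((-5)*(-2) - (-4)*7)
= 152
Area = |152|/2 = 76

76


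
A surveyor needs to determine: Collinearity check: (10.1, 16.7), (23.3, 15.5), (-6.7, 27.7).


Cross product: (23.3-10.1)*(27.7-16.7) - (15.5-16.7)*((-6.7)-10.1)
= 125.04

No, not collinear


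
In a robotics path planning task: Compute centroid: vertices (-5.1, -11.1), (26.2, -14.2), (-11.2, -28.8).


Centroid = ((x_A+x_B+x_C)/3, (y_A+y_B+y_C)/3)
= (((-5.1)+26.2+(-11.2))/3, ((-11.1)+(-14.2)+(-28.8))/3)
= (3.3, -18.0333)

(3.3, -18.0333)


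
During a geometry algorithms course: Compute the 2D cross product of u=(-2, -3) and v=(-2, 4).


u x v = u_x*v_y - u_y*v_x = (-2)*4 - (-3)*(-2)
= (-8) - 6 = -14

-14


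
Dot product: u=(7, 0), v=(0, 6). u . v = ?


u . v = u_x*v_x + u_y*v_y = 7*0 + 0*6
= 0 + 0 = 0

0


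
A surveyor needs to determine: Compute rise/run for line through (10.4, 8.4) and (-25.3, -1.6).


slope = (y2-y1)/(x2-x1) = ((-1.6)-8.4)/((-25.3)-10.4) = (-10)/(-35.7) = 0.2801

0.2801


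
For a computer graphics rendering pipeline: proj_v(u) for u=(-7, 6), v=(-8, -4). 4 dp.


u.v = 32, |v| = sqrt(80) = 8.9443
Scalar projection = u.v / |v| = 32 / sqrt(80) = 3.5777

3.5777


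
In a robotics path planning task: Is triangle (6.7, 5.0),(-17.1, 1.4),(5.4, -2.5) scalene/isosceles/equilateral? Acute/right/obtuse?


Side lengths squared: AB^2=579.4, BC^2=521.46, CA^2=57.94
Sorted: [57.94, 521.46, 579.4]
By sides: Scalene, By angles: Right

Scalene, Right


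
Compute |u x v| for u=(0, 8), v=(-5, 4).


|u x v| = |0*4 - 8*(-5)|
= |0 - (-40)| = 40

40


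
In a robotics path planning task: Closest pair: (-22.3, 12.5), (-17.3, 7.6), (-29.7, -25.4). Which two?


d(P0,P1) = 7.0007, d(P0,P2) = 38.6157, d(P1,P2) = 35.2528
Closest: P0 and P1

Closest pair: (-22.3, 12.5) and (-17.3, 7.6), distance = 7.0007


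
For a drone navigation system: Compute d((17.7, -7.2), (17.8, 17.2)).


dx=0.1, dy=24.4
d^2 = 0.1^2 + 24.4^2 = 595.37
d = sqrt(595.37) = 24.4002

24.4002


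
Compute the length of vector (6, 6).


|u| = sqrt(6^2 + 6^2) = sqrt(72) = 8.4853

8.4853


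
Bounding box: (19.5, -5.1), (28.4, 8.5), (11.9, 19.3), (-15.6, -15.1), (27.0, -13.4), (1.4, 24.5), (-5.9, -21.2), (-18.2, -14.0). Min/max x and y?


x range: [-18.2, 28.4]
y range: [-21.2, 24.5]
Bounding box: (-18.2,-21.2) to (28.4,24.5)

(-18.2,-21.2) to (28.4,24.5)


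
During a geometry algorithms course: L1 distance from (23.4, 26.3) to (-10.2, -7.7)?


|23.4-(-10.2)| + |26.3-(-7.7)| = 33.6 + 34 = 67.6

67.6


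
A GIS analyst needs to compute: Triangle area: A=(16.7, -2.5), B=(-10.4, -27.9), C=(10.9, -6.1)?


Area = |x_A(y_B-y_C) + x_B(y_C-y_A) + x_C(y_A-y_B)|/2
= |(-364.06) + 37.44 + 276.86|/2
= 49.76/2 = 24.88

24.88


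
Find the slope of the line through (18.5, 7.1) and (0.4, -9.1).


slope = (y2-y1)/(x2-x1) = ((-9.1)-7.1)/(0.4-18.5) = (-16.2)/(-18.1) = 0.895

0.895


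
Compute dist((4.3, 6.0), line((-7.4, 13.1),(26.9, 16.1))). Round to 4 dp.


|cross product| = 278.63
|line direction| = sqrt(1185.49) = 34.4309
Distance = 278.63/sqrt(1185.49) = 8.0924

8.0924


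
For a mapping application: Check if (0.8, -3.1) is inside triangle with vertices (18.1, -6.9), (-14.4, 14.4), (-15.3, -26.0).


Cross products: AB x AP = 244.99, BC x BP = 629.83, CA x CP = 457.35
All same sign? yes

Yes, inside


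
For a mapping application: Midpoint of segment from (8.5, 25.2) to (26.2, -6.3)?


M = ((8.5+26.2)/2, (25.2+(-6.3))/2)
= (17.35, 9.45)

(17.35, 9.45)


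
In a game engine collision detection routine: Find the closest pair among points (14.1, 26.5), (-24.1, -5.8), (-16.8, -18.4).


d(P0,P1) = 50.0253, d(P0,P2) = 54.5052, d(P1,P2) = 14.5619
Closest: P1 and P2

Closest pair: (-24.1, -5.8) and (-16.8, -18.4), distance = 14.5619


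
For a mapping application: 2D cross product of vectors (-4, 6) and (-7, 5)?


u x v = u_x*v_y - u_y*v_x = (-4)*5 - 6*(-7)
= (-20) - (-42) = 22

22


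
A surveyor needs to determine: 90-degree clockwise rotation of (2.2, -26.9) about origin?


90° CW: (x,y) -> (y, -x)
(2.2,-26.9) -> (-26.9, -2.2)

(-26.9, -2.2)


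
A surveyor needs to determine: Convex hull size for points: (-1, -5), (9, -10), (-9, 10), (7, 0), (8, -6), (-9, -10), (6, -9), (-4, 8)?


Convex hull vertices (CCW): (-9, -10), (9, -10), (7, 0), (-4, 8), (-9, 10)
Count = 5

5


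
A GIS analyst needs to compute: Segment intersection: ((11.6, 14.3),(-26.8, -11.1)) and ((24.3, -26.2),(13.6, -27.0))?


Cross products: d1=-443.51, d2=-202.45, d3=1877.78, d4=1636.72
d1*d2 < 0 and d3*d4 < 0? no

No, they don't intersect


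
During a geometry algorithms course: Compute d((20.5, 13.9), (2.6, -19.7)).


dx=-17.9, dy=-33.6
d^2 = (-17.9)^2 + (-33.6)^2 = 1449.37
d = sqrt(1449.37) = 38.0706

38.0706


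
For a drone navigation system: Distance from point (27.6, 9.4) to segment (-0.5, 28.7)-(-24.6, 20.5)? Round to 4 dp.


Project P onto AB: t = 0 (clamped to [0,1])
Closest point on segment: (-0.5, 28.7)
Distance: 34.0896

34.0896


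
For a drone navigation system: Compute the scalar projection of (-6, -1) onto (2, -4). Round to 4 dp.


u.v = -8, |v| = sqrt(20) = 4.4721
Scalar projection = u.v / |v| = -8 / sqrt(20) = -1.7889

-1.7889


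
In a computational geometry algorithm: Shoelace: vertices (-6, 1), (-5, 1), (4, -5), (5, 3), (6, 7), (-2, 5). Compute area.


Shoelace sum: ((-6)*1 - (-5)*1) + ((-5)*(-5) - 4*1) + (4*3 - 5*(-5)) + (5*7 - 6*3) + (6*5 - (-2)*7) + ((-2)*1 - (-6)*5)
= 146
Area = |146|/2 = 73

73


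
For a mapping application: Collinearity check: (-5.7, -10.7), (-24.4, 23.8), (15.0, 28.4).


Cross product: ((-24.4)-(-5.7))*(28.4-(-10.7)) - (23.8-(-10.7))*(15-(-5.7))
= -1445.32

No, not collinear


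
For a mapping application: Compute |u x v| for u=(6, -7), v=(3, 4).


|u x v| = |6*4 - (-7)*3|
= |24 - (-21)| = 45

45


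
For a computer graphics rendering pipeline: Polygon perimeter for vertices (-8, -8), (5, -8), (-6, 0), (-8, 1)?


Sides: (-8, -8)->(5, -8): sqrt(169) = 13, (5, -8)->(-6, 0): sqrt(185) = 13.601471, (-6, 0)->(-8, 1): sqrt(5) = 2.236068, (-8, 1)->(-8, -8): sqrt(81) = 9
Sum = 37.837539
Perimeter = 37.8375

37.8375


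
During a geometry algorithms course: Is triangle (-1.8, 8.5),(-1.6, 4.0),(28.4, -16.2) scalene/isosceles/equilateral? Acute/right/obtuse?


Side lengths squared: AB^2=20.29, BC^2=1308.04, CA^2=1522.13
Sorted: [20.29, 1308.04, 1522.13]
By sides: Scalene, By angles: Obtuse

Scalene, Obtuse


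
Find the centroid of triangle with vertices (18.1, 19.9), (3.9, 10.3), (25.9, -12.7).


Centroid = ((x_A+x_B+x_C)/3, (y_A+y_B+y_C)/3)
= ((18.1+3.9+25.9)/3, (19.9+10.3+(-12.7))/3)
= (15.9667, 5.8333)

(15.9667, 5.8333)


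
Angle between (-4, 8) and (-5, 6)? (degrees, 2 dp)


u.v = 68, |u| = sqrt(80) = 8.9443, |v| = sqrt(61) = 7.8102
cos(theta) = u.v/(|u||v|) = 68/sqrt(4880) = 0.973417
theta = acos(0.973417) = 13.24 degrees

13.24 degrees


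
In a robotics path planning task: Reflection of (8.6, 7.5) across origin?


Reflection over origin: (x,y) -> (-x,-y)
(8.6, 7.5) -> (-8.6, -7.5)

(-8.6, -7.5)


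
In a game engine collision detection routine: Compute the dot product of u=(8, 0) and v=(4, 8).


u . v = u_x*v_x + u_y*v_y = 8*4 + 0*8
= 32 + 0 = 32

32


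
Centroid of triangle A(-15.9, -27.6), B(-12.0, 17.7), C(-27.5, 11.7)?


Centroid = ((x_A+x_B+x_C)/3, (y_A+y_B+y_C)/3)
= (((-15.9)+(-12)+(-27.5))/3, ((-27.6)+17.7+11.7)/3)
= (-18.4667, 0.6)

(-18.4667, 0.6)


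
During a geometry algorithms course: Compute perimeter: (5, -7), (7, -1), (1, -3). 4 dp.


Sides: (5, -7)->(7, -1): sqrt(40) = 6.324555, (7, -1)->(1, -3): sqrt(40) = 6.324555, (1, -3)->(5, -7): sqrt(32) = 5.656854
Sum = 18.305964
Perimeter = 18.306

18.306


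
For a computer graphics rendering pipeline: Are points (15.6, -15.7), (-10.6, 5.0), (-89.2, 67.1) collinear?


Cross product: ((-10.6)-15.6)*(67.1-(-15.7)) - (5-(-15.7))*((-89.2)-15.6)
= 0

Yes, collinear


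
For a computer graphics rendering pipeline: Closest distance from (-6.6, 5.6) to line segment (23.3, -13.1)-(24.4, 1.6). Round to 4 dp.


Project P onto AB: t = 1 (clamped to [0,1])
Closest point on segment: (24.4, 1.6)
Distance: 31.257

31.257


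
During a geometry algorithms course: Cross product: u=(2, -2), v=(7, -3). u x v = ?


u x v = u_x*v_y - u_y*v_x = 2*(-3) - (-2)*7
= (-6) - (-14) = 8

8


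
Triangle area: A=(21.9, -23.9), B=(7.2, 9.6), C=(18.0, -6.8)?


Area = |x_A(y_B-y_C) + x_B(y_C-y_A) + x_C(y_A-y_B)|/2
= |359.16 + 123.12 + (-603)|/2
= 120.72/2 = 60.36

60.36


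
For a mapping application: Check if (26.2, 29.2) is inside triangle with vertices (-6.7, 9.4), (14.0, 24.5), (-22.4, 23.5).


Cross products: AB x AP = -86.93, BC x BP = -158.88, CA x CP = 774.75
All same sign? no

No, outside


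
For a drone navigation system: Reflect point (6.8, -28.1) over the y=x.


Reflection over y=x: (x,y) -> (y,x)
(6.8, -28.1) -> (-28.1, 6.8)

(-28.1, 6.8)


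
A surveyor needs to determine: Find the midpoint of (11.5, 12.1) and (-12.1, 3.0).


M = ((11.5+(-12.1))/2, (12.1+3)/2)
= (-0.3, 7.55)

(-0.3, 7.55)


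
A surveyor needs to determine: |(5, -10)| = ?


|u| = sqrt(5^2 + (-10)^2) = sqrt(125) = 11.1803

11.1803


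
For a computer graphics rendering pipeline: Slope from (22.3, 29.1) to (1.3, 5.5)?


slope = (y2-y1)/(x2-x1) = (5.5-29.1)/(1.3-22.3) = (-23.6)/(-21) = 1.1238

1.1238


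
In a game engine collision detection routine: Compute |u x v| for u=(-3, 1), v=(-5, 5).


|u x v| = |(-3)*5 - 1*(-5)|
= |(-15) - (-5)| = 10

10


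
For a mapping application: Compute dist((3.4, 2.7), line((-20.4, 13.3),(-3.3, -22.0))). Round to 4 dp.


|cross product| = 658.88
|line direction| = sqrt(1538.5) = 39.2237
Distance = 658.88/sqrt(1538.5) = 16.798

16.798


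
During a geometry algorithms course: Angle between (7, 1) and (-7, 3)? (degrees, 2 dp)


u.v = -46, |u| = sqrt(50) = 7.0711, |v| = sqrt(58) = 7.6158
cos(theta) = u.v/(|u||v|) = -46/sqrt(2900) = -0.854199
theta = acos(-0.854199) = 148.67 degrees

148.67 degrees


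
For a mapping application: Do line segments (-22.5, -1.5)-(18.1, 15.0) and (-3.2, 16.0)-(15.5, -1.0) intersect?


Cross products: d1=-655.35, d2=343.4, d3=392.05, d4=-606.7
d1*d2 < 0 and d3*d4 < 0? yes

Yes, they intersect


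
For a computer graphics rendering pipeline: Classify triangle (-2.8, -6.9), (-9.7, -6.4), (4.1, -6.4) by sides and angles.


Side lengths squared: AB^2=47.86, BC^2=190.44, CA^2=47.86
Sorted: [47.86, 47.86, 190.44]
By sides: Isosceles, By angles: Obtuse

Isosceles, Obtuse


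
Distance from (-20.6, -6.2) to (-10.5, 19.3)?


dx=10.1, dy=25.5
d^2 = 10.1^2 + 25.5^2 = 752.26
d = sqrt(752.26) = 27.4274

27.4274


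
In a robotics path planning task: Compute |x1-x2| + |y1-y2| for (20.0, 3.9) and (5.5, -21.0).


|20-5.5| + |3.9-(-21)| = 14.5 + 24.9 = 39.4

39.4


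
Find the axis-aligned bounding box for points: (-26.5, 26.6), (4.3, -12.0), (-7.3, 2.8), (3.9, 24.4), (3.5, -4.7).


x range: [-26.5, 4.3]
y range: [-12, 26.6]
Bounding box: (-26.5,-12) to (4.3,26.6)

(-26.5,-12) to (4.3,26.6)


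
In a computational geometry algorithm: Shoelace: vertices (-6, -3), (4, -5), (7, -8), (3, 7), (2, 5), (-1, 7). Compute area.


Shoelace sum: ((-6)*(-5) - 4*(-3)) + (4*(-8) - 7*(-5)) + (7*7 - 3*(-8)) + (3*5 - 2*7) + (2*7 - (-1)*5) + ((-1)*(-3) - (-6)*7)
= 183
Area = |183|/2 = 91.5

91.5


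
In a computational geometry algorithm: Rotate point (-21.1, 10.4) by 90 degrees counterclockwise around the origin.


90° CCW: (x,y) -> (-y, x)
(-21.1,10.4) -> (-10.4, -21.1)

(-10.4, -21.1)


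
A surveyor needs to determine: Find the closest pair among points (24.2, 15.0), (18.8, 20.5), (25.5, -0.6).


d(P0,P1) = 7.7078, d(P0,P2) = 15.6541, d(P1,P2) = 22.1382
Closest: P0 and P1

Closest pair: (24.2, 15.0) and (18.8, 20.5), distance = 7.7078


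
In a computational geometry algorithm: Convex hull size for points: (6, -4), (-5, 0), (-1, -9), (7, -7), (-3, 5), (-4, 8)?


Convex hull vertices (CCW): (-5, 0), (-1, -9), (7, -7), (6, -4), (-4, 8)
Count = 5

5


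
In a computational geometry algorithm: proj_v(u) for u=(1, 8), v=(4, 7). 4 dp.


u.v = 60, |v| = sqrt(65) = 8.0623
Scalar projection = u.v / |v| = 60 / sqrt(65) = 7.4421

7.4421


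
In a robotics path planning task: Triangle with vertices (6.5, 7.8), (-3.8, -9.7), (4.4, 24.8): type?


Side lengths squared: AB^2=412.34, BC^2=1257.49, CA^2=293.41
Sorted: [293.41, 412.34, 1257.49]
By sides: Scalene, By angles: Obtuse

Scalene, Obtuse


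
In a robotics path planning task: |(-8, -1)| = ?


|u| = sqrt((-8)^2 + (-1)^2) = sqrt(65) = 8.0623

8.0623


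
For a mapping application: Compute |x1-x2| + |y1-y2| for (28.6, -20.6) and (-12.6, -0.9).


|28.6-(-12.6)| + |(-20.6)-(-0.9)| = 41.2 + 19.7 = 60.9

60.9


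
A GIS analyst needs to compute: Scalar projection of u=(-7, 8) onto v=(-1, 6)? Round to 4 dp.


u.v = 55, |v| = sqrt(37) = 6.0828
Scalar projection = u.v / |v| = 55 / sqrt(37) = 9.0419

9.0419


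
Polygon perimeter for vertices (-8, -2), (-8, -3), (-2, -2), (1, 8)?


Sides: (-8, -2)->(-8, -3): sqrt(1) = 1, (-8, -3)->(-2, -2): sqrt(37) = 6.082763, (-2, -2)->(1, 8): sqrt(109) = 10.440307, (1, 8)->(-8, -2): sqrt(181) = 13.453624
Sum = 30.976694
Perimeter = 30.9767

30.9767


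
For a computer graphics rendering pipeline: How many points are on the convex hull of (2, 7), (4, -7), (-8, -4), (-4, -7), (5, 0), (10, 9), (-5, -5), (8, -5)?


Convex hull vertices (CCW): (-8, -4), (-4, -7), (4, -7), (8, -5), (10, 9), (2, 7)
Count = 6

6


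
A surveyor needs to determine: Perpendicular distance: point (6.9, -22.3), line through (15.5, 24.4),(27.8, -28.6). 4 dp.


|cross product| = 1030.21
|line direction| = sqrt(2960.29) = 54.4085
Distance = 1030.21/sqrt(2960.29) = 18.9347

18.9347
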